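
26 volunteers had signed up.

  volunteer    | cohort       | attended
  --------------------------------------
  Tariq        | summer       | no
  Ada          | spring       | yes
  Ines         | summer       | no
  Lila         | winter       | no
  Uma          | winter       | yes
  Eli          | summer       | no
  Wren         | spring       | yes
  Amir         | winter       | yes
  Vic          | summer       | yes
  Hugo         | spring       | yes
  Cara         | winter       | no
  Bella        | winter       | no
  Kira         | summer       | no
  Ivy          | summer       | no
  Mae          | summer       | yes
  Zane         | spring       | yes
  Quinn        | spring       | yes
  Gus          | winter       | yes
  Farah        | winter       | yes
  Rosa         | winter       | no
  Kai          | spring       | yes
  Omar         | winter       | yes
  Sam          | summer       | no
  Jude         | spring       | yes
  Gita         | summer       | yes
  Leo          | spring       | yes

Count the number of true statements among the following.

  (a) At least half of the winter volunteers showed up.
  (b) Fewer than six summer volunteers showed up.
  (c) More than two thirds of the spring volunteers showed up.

(a) winter: |A| = 9, |A ∩ B| = 5; needs |A ∩ B| ≥ |A ∖ B| — true.
(b) summer: |A| = 9, |A ∩ B| = 3; needs |A ∩ B| < 6 — true.
(c) spring: |A| = 8, |A ∩ B| = 8; needs |A ∩ B| / |A| > 2/3 — true.

3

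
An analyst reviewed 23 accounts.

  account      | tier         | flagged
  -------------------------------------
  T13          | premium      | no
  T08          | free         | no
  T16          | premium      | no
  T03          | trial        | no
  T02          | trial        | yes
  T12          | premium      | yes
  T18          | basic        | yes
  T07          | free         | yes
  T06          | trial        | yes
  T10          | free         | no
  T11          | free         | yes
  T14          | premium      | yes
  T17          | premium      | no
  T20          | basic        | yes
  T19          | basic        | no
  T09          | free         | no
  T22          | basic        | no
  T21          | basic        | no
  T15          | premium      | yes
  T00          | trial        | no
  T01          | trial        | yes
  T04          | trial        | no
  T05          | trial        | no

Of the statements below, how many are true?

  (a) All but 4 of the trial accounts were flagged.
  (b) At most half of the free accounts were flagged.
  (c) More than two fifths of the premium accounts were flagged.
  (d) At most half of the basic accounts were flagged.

4

(a) trial: |A| = 7, |A ∩ B| = 3; needs |A ∖ B| = 4 — true.
(b) free: |A| = 5, |A ∩ B| = 2; needs |A ∩ B| ≤ |A ∖ B| — true.
(c) premium: |A| = 6, |A ∩ B| = 3; needs |A ∩ B| / |A| > 2/5 — true.
(d) basic: |A| = 5, |A ∩ B| = 2; needs |A ∩ B| ≤ |A ∖ B| — true.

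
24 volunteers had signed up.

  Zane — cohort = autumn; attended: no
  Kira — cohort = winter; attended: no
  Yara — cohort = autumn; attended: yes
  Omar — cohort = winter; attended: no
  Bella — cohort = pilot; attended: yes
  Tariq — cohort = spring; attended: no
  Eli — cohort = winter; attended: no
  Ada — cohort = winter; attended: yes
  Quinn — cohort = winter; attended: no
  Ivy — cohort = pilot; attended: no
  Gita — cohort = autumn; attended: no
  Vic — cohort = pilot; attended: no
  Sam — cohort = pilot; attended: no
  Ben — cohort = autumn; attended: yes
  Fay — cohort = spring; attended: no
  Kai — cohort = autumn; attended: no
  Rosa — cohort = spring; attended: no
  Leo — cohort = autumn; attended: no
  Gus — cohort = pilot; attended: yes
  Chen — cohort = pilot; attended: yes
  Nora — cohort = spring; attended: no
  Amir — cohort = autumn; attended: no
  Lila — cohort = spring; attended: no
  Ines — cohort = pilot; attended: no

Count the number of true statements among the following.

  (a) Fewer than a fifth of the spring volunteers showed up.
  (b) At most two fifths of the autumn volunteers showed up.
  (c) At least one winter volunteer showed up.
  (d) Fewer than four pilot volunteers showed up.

(a) spring: |A| = 5, |A ∩ B| = 0; needs |A ∩ B| / |A| < 1/5 — true.
(b) autumn: |A| = 7, |A ∩ B| = 2; needs |A ∩ B| / |A| ≤ 2/5 — true.
(c) winter: |A| = 5, |A ∩ B| = 1; needs A ∩ B ≠ ∅ (|A ∩ B| ≥ 1) — true.
(d) pilot: |A| = 7, |A ∩ B| = 3; needs |A ∩ B| < 4 — true.

4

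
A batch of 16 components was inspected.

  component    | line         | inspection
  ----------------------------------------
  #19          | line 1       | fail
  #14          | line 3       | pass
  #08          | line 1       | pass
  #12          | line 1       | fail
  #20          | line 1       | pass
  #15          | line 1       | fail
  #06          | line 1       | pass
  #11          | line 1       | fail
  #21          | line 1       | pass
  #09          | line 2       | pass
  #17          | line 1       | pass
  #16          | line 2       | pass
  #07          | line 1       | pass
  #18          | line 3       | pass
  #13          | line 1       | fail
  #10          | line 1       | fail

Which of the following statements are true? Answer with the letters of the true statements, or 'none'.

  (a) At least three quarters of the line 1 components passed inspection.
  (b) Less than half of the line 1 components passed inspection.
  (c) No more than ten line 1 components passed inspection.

|A| = 12, |A ∩ B| = 6, |A ∖ B| = 6.
(a) |A ∩ B| / |A| ≥ 3/4: fails.
(b) |A ∩ B| < |A ∖ B|: fails.
(c) |A ∩ B| ≤ 10: holds.

(c)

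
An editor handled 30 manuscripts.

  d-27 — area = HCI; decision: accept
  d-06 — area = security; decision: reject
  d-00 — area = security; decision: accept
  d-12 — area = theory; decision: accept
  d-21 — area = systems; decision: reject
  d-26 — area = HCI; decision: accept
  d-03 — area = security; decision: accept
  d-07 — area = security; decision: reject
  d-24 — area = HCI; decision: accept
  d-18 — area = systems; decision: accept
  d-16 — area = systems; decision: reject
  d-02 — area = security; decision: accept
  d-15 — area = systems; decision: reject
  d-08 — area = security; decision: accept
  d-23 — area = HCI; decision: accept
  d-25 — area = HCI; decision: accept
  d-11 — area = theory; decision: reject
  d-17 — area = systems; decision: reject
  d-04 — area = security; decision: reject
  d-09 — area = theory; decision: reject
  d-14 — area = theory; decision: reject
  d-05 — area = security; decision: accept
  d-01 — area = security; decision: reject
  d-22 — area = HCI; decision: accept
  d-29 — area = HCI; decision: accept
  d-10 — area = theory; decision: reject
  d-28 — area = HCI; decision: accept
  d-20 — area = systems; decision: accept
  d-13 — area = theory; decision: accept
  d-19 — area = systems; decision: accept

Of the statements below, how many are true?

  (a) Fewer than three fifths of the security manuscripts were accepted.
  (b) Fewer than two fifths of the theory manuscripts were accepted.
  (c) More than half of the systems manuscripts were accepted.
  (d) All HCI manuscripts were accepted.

(a) security: |A| = 9, |A ∩ B| = 5; needs |A ∩ B| / |A| < 3/5 — true.
(b) theory: |A| = 6, |A ∩ B| = 2; needs |A ∩ B| / |A| < 2/5 — true.
(c) systems: |A| = 7, |A ∩ B| = 3; needs |A ∩ B| > |A ∖ B| — false.
(d) HCI: |A| = 8, |A ∩ B| = 8; needs A ⊆ B, i.e. every element of A is in B (|A ∖ B| = 0) — true.

3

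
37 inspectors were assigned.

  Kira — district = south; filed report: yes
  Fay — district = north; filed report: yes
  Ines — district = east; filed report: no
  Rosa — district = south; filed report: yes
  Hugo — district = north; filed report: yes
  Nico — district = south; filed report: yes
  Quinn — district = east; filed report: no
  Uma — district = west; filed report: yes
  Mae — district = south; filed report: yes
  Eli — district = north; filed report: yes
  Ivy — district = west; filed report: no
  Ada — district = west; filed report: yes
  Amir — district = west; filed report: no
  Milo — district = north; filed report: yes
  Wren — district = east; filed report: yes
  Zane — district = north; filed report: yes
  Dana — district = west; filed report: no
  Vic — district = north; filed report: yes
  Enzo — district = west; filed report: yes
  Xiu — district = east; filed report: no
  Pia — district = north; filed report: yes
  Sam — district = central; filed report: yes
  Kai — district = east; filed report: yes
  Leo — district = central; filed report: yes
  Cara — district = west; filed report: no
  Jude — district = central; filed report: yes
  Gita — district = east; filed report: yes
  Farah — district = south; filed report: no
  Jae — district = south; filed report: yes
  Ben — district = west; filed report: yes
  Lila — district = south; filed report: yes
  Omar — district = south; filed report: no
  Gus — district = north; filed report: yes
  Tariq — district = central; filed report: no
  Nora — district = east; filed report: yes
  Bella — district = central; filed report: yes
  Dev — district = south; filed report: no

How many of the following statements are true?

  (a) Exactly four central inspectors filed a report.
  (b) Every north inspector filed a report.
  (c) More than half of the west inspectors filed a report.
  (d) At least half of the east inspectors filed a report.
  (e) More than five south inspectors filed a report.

4

(a) central: |A| = 5, |A ∩ B| = 4; needs |A ∩ B| = 4 — true.
(b) north: |A| = 8, |A ∩ B| = 8; needs A ⊆ B, i.e. every element of A is in B (|A ∖ B| = 0) — true.
(c) west: |A| = 8, |A ∩ B| = 4; needs |A ∩ B| > |A ∖ B| — false.
(d) east: |A| = 7, |A ∩ B| = 4; needs |A ∩ B| ≥ |A ∖ B| — true.
(e) south: |A| = 9, |A ∩ B| = 6; needs |A ∩ B| > 5 — true.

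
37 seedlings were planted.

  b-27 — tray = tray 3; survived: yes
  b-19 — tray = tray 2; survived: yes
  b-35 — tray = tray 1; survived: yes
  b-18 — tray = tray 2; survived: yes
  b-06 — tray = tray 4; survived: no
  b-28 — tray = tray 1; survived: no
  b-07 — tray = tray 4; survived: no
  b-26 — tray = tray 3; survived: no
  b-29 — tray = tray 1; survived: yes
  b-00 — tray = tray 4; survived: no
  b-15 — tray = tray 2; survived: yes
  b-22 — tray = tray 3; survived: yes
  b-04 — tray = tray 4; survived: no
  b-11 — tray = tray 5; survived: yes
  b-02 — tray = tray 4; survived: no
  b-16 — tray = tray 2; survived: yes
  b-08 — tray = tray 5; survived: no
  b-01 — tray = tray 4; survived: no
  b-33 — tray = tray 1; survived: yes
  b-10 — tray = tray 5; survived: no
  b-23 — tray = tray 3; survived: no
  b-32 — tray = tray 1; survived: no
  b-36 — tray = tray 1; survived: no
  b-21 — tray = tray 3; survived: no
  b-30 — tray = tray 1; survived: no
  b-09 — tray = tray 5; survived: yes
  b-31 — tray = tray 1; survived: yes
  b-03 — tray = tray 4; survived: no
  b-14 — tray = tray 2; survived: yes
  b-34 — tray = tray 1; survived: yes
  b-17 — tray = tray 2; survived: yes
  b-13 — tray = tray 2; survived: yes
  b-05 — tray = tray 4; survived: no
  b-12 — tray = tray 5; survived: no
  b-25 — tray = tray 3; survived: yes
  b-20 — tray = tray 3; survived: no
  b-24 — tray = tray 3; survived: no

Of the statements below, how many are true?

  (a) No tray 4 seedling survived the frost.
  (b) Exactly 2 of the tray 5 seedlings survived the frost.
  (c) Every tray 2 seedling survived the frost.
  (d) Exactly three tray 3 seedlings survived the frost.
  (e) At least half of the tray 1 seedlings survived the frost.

(a) tray 4: |A| = 8, |A ∩ B| = 0; needs A ∩ B = ∅ (|A ∩ B| = 0) — true.
(b) tray 5: |A| = 5, |A ∩ B| = 2; needs |A ∩ B| = 2 — true.
(c) tray 2: |A| = 7, |A ∩ B| = 7; needs A ⊆ B, i.e. every element of A is in B (|A ∖ B| = 0) — true.
(d) tray 3: |A| = 8, |A ∩ B| = 3; needs |A ∩ B| = 3 — true.
(e) tray 1: |A| = 9, |A ∩ B| = 5; needs |A ∩ B| ≥ |A ∖ B| — true.

5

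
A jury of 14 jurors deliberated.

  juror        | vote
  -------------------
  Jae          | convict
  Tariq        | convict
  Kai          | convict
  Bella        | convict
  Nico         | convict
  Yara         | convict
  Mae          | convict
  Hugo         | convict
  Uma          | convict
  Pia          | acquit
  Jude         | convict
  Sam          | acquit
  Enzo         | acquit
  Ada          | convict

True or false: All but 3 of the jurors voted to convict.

Truth condition: |A ∖ B| = 3.
A (the restrictor) = {Jae, Tariq, Kai, Bella, Nico, Yara, Mae, Hugo, Uma, Pia, Jude, Sam, Enzo, Ada}, |A| = 14.
A ∖ B = {Pia, Sam, Enzo}, so |A ∖ B| = 3.
|A ∖ B| = 3, so the statement is true.

True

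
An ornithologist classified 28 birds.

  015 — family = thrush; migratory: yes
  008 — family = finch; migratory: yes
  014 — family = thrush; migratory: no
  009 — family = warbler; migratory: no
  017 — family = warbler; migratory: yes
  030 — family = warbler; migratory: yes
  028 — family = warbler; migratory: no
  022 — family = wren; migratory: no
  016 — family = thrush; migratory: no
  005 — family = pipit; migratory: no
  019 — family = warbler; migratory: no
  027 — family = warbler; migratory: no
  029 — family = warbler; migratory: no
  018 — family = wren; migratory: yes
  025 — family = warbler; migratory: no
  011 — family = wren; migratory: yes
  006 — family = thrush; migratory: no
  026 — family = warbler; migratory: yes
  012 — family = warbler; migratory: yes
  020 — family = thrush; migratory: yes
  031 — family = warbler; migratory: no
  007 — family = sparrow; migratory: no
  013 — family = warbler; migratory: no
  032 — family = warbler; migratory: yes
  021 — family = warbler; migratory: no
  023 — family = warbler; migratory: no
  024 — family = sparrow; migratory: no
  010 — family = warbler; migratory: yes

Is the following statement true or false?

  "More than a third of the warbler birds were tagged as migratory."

True

'More than a third of the warbler birds were tagged as migratory' holds iff |A ∩ B| / |A| > 1/3.
|A| = 16, |A ∩ B| = 6, |A ∖ B| = 10.
|A ∩ B|/|A| = 6/16, so the statement is true.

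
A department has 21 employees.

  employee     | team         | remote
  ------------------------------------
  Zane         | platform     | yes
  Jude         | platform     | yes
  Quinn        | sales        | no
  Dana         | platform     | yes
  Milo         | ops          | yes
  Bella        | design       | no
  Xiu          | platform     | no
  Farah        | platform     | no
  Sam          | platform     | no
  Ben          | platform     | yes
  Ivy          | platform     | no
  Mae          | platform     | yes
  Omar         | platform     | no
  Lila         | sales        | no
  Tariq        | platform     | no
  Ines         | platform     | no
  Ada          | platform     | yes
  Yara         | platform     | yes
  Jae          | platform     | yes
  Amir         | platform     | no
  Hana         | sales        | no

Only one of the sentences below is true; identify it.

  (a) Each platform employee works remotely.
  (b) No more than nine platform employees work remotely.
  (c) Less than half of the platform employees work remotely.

(b)

|A| = 16, |A ∩ B| = 8, |A ∖ B| = 8.
(a) requires A ⊆ B, i.e. every element of A is in B (|A ∖ B| = 0): false.
(b) requires |A ∩ B| ≤ 9: true.
(c) requires |A ∩ B| < |A ∖ B|: false.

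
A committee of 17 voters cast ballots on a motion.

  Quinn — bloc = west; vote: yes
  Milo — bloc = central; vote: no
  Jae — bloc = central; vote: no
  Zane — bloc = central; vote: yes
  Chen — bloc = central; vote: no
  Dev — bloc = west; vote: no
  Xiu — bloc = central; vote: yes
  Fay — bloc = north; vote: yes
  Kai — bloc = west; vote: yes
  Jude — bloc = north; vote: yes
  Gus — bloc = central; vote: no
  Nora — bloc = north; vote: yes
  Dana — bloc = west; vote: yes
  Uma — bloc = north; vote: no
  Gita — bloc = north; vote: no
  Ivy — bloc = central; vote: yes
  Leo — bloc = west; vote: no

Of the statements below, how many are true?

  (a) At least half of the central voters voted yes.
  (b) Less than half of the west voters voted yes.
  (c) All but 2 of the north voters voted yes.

1

(a) central: |A| = 7, |A ∩ B| = 3; needs |A ∩ B| ≥ |A ∖ B| — false.
(b) west: |A| = 5, |A ∩ B| = 3; needs |A ∩ B| < |A ∖ B| — false.
(c) north: |A| = 5, |A ∩ B| = 3; needs |A ∖ B| = 2 — true.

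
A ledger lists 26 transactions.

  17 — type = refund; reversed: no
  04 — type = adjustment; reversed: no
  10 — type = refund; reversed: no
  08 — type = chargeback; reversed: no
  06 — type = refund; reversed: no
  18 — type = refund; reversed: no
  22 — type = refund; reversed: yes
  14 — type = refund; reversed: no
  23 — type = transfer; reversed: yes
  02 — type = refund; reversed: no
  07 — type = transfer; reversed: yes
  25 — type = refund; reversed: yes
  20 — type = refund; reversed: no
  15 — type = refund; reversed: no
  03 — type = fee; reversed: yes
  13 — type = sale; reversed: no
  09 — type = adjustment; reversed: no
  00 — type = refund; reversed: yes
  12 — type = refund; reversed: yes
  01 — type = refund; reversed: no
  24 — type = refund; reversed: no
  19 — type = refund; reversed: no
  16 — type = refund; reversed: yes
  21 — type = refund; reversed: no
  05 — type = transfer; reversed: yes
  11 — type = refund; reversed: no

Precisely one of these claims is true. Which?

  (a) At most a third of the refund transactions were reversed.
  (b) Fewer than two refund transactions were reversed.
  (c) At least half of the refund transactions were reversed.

|A| = 18, |A ∩ B| = 5, |A ∖ B| = 13.
(a) requires |A ∩ B| / |A| ≤ 1/3: true.
(b) requires |A ∩ B| < 2: false.
(c) requires |A ∩ B| ≥ |A ∖ B|: false.

(a)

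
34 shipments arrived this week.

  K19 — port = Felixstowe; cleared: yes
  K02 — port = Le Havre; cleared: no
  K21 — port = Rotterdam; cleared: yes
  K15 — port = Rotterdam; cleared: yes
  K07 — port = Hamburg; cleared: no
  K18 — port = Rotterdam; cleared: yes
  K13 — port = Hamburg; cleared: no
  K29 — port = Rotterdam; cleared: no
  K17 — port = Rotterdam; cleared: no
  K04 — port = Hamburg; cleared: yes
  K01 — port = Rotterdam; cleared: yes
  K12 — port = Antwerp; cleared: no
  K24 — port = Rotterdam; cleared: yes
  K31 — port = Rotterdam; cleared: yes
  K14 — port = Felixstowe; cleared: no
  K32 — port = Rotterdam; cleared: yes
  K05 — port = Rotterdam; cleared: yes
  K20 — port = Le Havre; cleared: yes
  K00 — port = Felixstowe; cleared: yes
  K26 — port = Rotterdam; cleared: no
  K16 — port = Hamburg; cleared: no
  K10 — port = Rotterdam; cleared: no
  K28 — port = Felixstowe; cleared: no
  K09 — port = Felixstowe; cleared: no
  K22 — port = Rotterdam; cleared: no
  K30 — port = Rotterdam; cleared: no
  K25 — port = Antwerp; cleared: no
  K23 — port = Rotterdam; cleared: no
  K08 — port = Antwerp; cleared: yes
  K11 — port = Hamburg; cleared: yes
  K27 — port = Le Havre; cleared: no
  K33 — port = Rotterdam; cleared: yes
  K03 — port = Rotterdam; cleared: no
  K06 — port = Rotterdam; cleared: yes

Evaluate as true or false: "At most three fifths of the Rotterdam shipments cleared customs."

The determiner here denotes the relation: |A ∩ B| / |A| ≤ 3/5.
|A| = 18, |A ∩ B| = 10, |A ∖ B| = 8.
|A ∩ B|/|A| = 10/18, so the statement is true.

True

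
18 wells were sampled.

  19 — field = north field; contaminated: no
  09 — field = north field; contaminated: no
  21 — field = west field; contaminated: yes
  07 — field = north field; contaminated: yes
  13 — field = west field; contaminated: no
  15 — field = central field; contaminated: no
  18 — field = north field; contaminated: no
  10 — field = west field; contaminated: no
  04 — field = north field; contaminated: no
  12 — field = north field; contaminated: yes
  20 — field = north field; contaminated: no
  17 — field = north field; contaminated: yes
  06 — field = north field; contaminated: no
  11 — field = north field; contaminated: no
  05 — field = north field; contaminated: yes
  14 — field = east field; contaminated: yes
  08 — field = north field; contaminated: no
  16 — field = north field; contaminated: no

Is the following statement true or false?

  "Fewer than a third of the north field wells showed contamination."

True

'Fewer than a third of the north field wells showed contamination' holds iff |A ∩ B| / |A| < 1/3.
A (the restrictor) = {19, 09, 07, 18, 04, 12, 20, 17, 06, 11, 05, 08, 16}, |A| = 13.
A ∩ B = {07, 12, 17, 05}, so |A ∩ B| = 4.
A ∖ B = {19, 09, 18, 04, 20, 06, 11, 08, 16}, so |A ∖ B| = 9.
|A ∩ B|/|A| = 4/13, so the statement is true.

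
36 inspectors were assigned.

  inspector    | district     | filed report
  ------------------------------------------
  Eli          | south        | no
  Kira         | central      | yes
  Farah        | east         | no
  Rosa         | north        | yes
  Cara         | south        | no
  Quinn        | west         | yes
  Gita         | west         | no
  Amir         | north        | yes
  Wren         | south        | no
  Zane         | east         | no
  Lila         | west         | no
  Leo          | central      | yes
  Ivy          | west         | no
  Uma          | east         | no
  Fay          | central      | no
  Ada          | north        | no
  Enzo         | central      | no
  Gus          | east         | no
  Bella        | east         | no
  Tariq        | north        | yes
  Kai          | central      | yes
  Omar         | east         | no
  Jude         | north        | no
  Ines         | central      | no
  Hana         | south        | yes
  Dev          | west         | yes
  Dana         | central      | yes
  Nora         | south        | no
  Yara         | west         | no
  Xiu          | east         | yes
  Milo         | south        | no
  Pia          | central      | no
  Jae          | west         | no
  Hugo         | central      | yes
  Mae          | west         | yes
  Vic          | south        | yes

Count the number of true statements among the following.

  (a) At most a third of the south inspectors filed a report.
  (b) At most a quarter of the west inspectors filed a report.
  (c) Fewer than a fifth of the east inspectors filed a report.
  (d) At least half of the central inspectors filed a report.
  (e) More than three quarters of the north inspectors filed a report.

(a) south: |A| = 7, |A ∩ B| = 2; needs |A ∩ B| / |A| ≤ 1/3 — true.
(b) west: |A| = 8, |A ∩ B| = 3; needs |A ∩ B| / |A| ≤ 1/4 — false.
(c) east: |A| = 7, |A ∩ B| = 1; needs |A ∩ B| / |A| < 1/5 — true.
(d) central: |A| = 9, |A ∩ B| = 5; needs |A ∩ B| ≥ |A ∖ B| — true.
(e) north: |A| = 5, |A ∩ B| = 3; needs |A ∩ B| / |A| > 3/4 — false.

3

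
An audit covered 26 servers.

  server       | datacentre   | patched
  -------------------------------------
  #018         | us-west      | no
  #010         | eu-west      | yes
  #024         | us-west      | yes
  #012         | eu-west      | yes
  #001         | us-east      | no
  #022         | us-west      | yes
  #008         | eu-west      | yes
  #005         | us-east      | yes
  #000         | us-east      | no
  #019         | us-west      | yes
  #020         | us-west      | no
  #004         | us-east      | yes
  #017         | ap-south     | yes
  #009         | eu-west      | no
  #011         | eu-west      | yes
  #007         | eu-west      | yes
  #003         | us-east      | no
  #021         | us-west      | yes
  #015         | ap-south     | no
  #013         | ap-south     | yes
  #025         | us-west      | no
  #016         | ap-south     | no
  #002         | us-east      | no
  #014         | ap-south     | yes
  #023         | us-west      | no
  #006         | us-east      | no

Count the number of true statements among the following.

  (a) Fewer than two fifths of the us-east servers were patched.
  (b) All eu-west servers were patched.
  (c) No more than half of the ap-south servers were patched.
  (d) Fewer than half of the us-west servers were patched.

1

(a) us-east: |A| = 7, |A ∩ B| = 2; needs |A ∩ B| / |A| < 2/5 — true.
(b) eu-west: |A| = 6, |A ∩ B| = 5; needs A ⊆ B, i.e. every element of A is in B (|A ∖ B| = 0) — false.
(c) ap-south: |A| = 5, |A ∩ B| = 3; needs |A ∩ B| ≤ |A ∖ B| — false.
(d) us-west: |A| = 8, |A ∩ B| = 4; needs |A ∩ B| < |A ∖ B| — false.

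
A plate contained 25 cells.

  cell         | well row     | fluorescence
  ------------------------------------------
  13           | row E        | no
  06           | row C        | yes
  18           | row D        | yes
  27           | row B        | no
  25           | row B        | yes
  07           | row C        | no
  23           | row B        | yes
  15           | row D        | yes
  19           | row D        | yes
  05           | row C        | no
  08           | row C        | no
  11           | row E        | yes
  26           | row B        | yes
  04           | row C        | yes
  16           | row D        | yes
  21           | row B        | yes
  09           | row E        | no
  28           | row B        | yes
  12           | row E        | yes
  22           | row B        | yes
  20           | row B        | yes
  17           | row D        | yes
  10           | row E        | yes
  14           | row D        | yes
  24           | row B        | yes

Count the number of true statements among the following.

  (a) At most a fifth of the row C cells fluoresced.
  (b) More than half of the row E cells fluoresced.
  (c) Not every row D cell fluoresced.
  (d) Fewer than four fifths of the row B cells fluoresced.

1

(a) row C: |A| = 5, |A ∩ B| = 2; needs |A ∩ B| / |A| ≤ 1/5 — false.
(b) row E: |A| = 5, |A ∩ B| = 3; needs |A ∩ B| > |A ∖ B| — true.
(c) row D: |A| = 6, |A ∩ B| = 6; needs A ⊄ B (|A ∖ B| ≥ 1) — false.
(d) row B: |A| = 9, |A ∩ B| = 8; needs |A ∩ B| / |A| < 4/5 — false.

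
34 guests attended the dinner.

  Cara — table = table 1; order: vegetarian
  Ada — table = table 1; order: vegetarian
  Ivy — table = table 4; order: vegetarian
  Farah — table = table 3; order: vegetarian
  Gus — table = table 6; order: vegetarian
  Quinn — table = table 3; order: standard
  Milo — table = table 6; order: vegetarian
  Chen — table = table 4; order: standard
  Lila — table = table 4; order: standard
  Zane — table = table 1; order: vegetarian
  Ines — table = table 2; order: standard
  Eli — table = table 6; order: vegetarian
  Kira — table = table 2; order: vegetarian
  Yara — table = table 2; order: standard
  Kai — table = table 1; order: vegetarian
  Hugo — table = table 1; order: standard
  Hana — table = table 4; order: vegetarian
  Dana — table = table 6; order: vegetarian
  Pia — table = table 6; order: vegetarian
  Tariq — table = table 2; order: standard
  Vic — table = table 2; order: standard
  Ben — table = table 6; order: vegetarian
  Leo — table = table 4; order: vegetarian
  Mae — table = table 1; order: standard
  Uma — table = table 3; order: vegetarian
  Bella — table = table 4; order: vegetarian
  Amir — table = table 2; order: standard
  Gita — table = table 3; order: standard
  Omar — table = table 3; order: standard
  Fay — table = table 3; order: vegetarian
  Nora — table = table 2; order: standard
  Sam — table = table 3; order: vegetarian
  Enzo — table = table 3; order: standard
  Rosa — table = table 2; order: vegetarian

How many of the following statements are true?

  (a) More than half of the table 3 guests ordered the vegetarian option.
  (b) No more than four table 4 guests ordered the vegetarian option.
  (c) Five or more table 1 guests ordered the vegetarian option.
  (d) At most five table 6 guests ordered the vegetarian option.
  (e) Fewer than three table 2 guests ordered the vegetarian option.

2

(a) table 3: |A| = 8, |A ∩ B| = 4; needs |A ∩ B| > |A ∖ B| — false.
(b) table 4: |A| = 6, |A ∩ B| = 4; needs |A ∩ B| ≤ 4 — true.
(c) table 1: |A| = 6, |A ∩ B| = 4; needs |A ∩ B| ≥ 5 — false.
(d) table 6: |A| = 6, |A ∩ B| = 6; needs |A ∩ B| ≤ 5 — false.
(e) table 2: |A| = 8, |A ∩ B| = 2; needs |A ∩ B| < 3 — true.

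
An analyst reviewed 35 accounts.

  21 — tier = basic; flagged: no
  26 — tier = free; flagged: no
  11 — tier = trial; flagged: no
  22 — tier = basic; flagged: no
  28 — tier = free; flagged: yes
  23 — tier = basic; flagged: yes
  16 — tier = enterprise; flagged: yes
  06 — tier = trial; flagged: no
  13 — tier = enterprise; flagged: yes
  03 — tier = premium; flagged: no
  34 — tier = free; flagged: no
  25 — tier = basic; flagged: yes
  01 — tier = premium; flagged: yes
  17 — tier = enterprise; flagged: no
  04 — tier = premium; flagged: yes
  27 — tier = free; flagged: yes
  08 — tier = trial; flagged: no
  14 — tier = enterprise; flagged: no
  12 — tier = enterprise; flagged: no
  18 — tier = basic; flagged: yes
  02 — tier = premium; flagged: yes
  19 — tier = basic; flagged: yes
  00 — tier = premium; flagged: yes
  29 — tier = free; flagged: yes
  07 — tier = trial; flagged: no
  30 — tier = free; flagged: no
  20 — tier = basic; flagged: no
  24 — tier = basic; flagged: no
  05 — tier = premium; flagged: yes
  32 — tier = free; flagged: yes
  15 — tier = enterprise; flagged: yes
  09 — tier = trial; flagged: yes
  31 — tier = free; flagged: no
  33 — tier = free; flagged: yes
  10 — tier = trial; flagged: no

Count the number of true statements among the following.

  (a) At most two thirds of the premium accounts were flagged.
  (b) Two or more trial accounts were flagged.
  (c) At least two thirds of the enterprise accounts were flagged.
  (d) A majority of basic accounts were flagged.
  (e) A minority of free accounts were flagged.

(a) premium: |A| = 6, |A ∩ B| = 5; needs |A ∩ B| / |A| ≤ 2/3 — false.
(b) trial: |A| = 6, |A ∩ B| = 1; needs |A ∩ B| ≥ 2 — false.
(c) enterprise: |A| = 6, |A ∩ B| = 3; needs |A ∩ B| / |A| ≥ 2/3 — false.
(d) basic: |A| = 8, |A ∩ B| = 4; needs |A ∩ B| > |A ∖ B| — false.
(e) free: |A| = 9, |A ∩ B| = 5; needs |A ∩ B| < |A ∖ B| — false.

0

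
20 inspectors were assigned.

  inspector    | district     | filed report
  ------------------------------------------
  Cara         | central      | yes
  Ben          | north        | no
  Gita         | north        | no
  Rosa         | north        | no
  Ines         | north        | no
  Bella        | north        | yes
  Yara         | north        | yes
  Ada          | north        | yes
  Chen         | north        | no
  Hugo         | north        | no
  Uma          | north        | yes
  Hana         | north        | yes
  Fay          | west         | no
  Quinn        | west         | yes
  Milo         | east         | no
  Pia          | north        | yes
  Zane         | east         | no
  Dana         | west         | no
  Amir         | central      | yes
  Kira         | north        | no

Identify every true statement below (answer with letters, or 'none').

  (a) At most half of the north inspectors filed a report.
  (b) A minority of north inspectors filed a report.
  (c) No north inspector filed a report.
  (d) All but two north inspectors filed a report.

|A| = 13, |A ∩ B| = 6, |A ∖ B| = 7.
(a) |A ∩ B| ≤ |A ∖ B|: holds.
(b) |A ∩ B| < |A ∖ B|: holds.
(c) A ∩ B = ∅ (|A ∩ B| = 0): fails.
(d) |A ∖ B| = 2: fails.

(a), (b)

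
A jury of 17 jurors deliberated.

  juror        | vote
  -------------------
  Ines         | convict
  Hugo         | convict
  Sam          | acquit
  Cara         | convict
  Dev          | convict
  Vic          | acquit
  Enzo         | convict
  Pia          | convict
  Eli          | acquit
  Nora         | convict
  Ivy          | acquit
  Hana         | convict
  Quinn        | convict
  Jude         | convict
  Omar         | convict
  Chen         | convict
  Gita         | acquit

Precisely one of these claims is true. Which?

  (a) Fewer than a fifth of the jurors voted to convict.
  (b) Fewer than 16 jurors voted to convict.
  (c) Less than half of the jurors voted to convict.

(b)

|A| = 17, |A ∩ B| = 12, |A ∖ B| = 5.
(a) requires |A ∩ B| / |A| < 1/5: false.
(b) requires |A ∩ B| < 16: true.
(c) requires |A ∩ B| < |A ∖ B|: false.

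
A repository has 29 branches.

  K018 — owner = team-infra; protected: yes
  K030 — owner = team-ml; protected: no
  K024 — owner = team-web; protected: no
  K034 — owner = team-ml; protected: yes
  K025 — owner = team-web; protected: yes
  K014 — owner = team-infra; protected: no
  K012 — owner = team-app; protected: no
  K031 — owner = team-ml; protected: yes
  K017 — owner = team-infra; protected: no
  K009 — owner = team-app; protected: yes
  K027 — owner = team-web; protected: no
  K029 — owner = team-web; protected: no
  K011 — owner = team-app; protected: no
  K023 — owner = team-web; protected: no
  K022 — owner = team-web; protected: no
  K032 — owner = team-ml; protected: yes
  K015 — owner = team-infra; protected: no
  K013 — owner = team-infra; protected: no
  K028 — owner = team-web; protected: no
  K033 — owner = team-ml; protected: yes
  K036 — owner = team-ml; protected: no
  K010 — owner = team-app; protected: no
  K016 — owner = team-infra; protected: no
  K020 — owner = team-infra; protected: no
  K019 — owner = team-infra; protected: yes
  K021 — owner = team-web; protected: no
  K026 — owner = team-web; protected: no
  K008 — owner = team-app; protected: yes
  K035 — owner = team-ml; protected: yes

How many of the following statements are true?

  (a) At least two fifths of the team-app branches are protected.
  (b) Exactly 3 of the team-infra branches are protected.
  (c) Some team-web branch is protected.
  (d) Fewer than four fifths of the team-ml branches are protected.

(a) team-app: |A| = 5, |A ∩ B| = 2; needs |A ∩ B| / |A| ≥ 2/5 — true.
(b) team-infra: |A| = 8, |A ∩ B| = 2; needs |A ∩ B| = 3 — false.
(c) team-web: |A| = 9, |A ∩ B| = 1; needs A ∩ B ≠ ∅ (|A ∩ B| ≥ 1) — true.
(d) team-ml: |A| = 7, |A ∩ B| = 5; needs |A ∩ B| / |A| < 4/5 — true.

3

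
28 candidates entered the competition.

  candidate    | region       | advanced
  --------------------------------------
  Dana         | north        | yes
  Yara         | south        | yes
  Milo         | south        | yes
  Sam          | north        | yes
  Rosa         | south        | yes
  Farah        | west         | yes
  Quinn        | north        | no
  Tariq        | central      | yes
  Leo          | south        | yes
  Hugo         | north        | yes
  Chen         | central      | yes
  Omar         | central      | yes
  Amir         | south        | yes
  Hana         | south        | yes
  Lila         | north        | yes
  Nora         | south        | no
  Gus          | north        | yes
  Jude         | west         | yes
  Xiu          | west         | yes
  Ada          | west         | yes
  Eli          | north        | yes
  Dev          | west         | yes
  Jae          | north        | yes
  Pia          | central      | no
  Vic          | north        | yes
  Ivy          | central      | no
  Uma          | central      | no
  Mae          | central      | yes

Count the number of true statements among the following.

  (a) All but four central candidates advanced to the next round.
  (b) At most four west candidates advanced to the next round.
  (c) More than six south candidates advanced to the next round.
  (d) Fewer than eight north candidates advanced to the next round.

0

(a) central: |A| = 7, |A ∩ B| = 4; needs |A ∖ B| = 4 — false.
(b) west: |A| = 5, |A ∩ B| = 5; needs |A ∩ B| ≤ 4 — false.
(c) south: |A| = 7, |A ∩ B| = 6; needs |A ∩ B| > 6 — false.
(d) north: |A| = 9, |A ∩ B| = 8; needs |A ∩ B| < 8 — false.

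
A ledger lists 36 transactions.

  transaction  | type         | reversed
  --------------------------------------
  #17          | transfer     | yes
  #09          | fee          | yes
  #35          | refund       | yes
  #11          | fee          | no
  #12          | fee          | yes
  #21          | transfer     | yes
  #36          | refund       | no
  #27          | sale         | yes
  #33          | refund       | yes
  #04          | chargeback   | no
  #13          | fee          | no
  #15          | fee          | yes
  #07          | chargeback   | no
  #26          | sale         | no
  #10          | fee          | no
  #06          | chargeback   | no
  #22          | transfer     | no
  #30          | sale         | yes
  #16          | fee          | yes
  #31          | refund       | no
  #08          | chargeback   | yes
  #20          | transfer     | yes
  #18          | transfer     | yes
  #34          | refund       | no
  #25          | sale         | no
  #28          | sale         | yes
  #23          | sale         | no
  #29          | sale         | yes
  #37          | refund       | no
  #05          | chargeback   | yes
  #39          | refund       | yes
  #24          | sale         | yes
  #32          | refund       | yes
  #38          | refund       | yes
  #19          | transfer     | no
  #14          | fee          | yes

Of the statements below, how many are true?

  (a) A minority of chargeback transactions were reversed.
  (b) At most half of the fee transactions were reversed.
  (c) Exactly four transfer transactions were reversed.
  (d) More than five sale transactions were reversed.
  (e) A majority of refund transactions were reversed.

3

(a) chargeback: |A| = 5, |A ∩ B| = 2; needs |A ∩ B| < |A ∖ B| — true.
(b) fee: |A| = 8, |A ∩ B| = 5; needs |A ∩ B| ≤ |A ∖ B| — false.
(c) transfer: |A| = 6, |A ∩ B| = 4; needs |A ∩ B| = 4 — true.
(d) sale: |A| = 8, |A ∩ B| = 5; needs |A ∩ B| > 5 — false.
(e) refund: |A| = 9, |A ∩ B| = 5; needs |A ∩ B| > |A ∖ B| — true.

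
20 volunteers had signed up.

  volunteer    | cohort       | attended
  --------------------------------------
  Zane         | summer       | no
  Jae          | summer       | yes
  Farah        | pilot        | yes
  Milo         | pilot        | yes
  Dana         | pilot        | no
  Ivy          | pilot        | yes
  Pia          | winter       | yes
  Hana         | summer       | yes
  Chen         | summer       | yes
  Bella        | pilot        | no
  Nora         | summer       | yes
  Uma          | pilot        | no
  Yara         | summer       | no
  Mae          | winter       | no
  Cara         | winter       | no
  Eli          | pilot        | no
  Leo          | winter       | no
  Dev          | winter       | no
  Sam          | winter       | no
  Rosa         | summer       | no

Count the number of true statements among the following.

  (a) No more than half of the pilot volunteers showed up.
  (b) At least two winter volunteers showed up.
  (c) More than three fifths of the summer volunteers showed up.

1

(a) pilot: |A| = 7, |A ∩ B| = 3; needs |A ∩ B| ≤ |A ∖ B| — true.
(b) winter: |A| = 6, |A ∩ B| = 1; needs |A ∩ B| ≥ 2 — false.
(c) summer: |A| = 7, |A ∩ B| = 4; needs |A ∩ B| / |A| > 3/5 — false.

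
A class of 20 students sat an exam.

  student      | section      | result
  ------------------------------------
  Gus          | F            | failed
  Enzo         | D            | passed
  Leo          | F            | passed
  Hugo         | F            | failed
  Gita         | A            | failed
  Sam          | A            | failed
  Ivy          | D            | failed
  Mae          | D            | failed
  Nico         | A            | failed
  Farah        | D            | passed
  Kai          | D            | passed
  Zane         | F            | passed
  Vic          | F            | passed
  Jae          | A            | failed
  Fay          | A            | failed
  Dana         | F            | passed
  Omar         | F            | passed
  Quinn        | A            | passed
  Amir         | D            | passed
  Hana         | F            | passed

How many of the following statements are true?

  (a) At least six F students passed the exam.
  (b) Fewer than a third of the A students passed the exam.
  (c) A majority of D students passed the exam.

3

(a) F: |A| = 8, |A ∩ B| = 6; needs |A ∩ B| ≥ 6 — true.
(b) A: |A| = 6, |A ∩ B| = 1; needs |A ∩ B| / |A| < 1/3 — true.
(c) D: |A| = 6, |A ∩ B| = 4; needs |A ∩ B| > |A ∖ B| — true.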